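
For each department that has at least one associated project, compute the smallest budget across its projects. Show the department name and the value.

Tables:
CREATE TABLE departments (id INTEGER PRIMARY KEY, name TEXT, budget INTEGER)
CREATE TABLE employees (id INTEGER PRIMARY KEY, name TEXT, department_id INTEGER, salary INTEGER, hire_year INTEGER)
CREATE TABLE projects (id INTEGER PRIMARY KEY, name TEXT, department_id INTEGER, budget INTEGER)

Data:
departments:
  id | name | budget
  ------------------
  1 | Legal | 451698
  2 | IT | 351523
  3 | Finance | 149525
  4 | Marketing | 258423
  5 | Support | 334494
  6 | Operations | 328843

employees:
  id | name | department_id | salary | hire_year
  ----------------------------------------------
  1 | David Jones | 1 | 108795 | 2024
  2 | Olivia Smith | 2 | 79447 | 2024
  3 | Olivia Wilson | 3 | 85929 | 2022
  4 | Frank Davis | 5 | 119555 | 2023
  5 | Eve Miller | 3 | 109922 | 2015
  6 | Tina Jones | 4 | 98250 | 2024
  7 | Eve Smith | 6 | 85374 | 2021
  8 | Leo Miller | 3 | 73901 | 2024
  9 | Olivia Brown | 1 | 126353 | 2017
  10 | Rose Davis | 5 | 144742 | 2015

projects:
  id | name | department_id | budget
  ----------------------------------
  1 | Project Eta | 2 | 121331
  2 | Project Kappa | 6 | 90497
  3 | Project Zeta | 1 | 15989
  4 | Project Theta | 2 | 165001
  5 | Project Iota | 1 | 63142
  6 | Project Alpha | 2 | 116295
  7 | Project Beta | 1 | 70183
SELECT p.name, MIN(c.budget) AS min_budget FROM projects c JOIN departments p ON c.department_id = p.id GROUP BY p.id, p.name

Execution result:
name | min_budget
Legal | 15989
IT | 116295
Operations | 90497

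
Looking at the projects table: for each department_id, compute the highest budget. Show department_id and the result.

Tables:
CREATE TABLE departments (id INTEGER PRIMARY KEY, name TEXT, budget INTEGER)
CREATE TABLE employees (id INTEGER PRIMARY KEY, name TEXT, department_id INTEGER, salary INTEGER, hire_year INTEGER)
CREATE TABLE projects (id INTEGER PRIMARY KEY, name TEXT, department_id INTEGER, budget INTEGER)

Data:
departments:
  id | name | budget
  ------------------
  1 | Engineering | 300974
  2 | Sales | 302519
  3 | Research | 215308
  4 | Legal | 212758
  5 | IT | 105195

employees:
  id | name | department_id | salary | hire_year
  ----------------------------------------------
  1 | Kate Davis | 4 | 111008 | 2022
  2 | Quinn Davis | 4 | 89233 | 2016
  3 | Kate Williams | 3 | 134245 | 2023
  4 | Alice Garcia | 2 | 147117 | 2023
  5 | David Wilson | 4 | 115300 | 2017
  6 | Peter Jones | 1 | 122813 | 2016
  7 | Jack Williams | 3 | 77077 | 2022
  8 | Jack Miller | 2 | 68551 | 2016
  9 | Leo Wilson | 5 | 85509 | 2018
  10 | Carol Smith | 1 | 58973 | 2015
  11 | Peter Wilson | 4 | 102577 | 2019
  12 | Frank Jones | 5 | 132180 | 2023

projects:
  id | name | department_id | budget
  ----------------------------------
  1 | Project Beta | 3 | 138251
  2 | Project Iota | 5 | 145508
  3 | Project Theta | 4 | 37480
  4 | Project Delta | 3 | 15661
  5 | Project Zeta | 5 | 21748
SELECT department_id, MAX(budget) AS max_budget FROM projects GROUP BY department_id

Execution result:
department_id | max_budget
3 | 138251
4 | 37480
5 | 145508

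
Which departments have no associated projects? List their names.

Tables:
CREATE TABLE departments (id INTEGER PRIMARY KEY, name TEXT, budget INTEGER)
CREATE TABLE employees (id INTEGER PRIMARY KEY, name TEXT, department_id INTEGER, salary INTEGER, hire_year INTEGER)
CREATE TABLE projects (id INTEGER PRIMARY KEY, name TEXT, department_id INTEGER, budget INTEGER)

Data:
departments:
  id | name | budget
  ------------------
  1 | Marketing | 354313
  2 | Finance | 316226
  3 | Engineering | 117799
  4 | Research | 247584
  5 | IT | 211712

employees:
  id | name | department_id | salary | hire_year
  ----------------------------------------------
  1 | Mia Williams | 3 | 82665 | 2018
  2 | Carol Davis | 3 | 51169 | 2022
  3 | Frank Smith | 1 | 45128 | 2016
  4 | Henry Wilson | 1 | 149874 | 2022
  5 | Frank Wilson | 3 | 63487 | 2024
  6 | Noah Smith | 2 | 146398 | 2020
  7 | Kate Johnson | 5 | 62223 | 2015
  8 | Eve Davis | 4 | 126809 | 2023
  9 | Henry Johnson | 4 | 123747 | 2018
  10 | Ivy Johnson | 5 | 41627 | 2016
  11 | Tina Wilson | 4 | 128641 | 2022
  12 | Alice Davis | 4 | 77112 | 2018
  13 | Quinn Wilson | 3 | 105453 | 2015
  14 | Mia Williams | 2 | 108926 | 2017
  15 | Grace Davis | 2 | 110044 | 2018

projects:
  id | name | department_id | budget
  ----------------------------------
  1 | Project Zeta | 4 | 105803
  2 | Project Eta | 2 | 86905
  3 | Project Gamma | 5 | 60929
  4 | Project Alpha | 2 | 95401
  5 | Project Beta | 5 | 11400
SELECT p.name FROM departments p LEFT JOIN projects c ON c.department_id = p.id WHERE c.id IS NULL

Execution result:
name
Marketing
Engineering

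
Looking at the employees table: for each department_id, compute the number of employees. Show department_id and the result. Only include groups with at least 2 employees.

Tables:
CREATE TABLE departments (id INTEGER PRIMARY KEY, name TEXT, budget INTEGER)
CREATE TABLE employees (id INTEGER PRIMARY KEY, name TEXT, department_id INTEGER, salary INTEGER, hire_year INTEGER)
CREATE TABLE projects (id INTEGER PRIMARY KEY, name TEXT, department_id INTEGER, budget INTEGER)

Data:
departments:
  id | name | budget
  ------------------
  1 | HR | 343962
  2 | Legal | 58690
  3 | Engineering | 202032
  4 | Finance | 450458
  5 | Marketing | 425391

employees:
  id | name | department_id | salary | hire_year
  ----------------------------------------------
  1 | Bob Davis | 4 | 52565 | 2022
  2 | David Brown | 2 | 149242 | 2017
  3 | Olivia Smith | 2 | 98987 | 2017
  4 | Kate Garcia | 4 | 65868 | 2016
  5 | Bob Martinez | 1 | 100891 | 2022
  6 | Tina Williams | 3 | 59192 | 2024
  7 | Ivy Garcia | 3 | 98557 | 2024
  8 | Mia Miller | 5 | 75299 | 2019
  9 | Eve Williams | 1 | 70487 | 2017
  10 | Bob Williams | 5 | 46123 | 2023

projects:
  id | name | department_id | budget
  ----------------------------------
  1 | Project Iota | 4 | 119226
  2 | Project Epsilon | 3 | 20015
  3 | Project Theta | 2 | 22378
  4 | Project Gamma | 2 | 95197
SELECT department_id, COUNT(*) AS n FROM employees GROUP BY department_id HAVING COUNT(*) >= 2

Execution result:
department_id | n
1 | 2
2 | 2
3 | 2
4 | 2
5 | 2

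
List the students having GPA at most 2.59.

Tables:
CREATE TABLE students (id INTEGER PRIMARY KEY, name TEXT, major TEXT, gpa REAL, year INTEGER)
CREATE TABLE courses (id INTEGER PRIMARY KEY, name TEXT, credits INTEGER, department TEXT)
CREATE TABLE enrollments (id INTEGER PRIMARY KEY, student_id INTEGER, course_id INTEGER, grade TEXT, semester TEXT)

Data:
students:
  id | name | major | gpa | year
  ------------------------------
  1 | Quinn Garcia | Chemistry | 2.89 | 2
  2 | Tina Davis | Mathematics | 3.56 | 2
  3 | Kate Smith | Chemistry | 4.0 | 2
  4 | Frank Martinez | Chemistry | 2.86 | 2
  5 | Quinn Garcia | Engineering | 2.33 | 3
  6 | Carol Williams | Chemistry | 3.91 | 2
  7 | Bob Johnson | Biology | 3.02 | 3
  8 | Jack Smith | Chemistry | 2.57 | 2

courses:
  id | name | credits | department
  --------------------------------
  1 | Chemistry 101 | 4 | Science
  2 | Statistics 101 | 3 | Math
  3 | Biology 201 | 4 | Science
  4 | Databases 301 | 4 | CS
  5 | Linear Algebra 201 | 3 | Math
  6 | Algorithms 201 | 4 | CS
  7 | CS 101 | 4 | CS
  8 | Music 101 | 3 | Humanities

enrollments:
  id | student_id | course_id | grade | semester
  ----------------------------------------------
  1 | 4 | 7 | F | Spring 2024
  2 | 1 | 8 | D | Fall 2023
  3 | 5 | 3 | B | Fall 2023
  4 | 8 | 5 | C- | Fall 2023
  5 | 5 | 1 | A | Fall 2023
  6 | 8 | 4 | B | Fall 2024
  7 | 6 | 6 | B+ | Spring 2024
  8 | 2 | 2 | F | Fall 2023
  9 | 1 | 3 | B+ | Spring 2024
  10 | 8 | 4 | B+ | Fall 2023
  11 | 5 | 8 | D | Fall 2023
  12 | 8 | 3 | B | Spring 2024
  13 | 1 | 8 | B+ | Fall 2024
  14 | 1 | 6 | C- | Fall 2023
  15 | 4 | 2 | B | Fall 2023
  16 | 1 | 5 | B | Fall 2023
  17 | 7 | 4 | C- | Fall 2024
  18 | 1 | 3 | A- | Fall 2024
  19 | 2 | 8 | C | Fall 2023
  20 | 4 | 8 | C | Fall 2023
SELECT name, gpa FROM students WHERE gpa <= 2.59

Execution result:
name | gpa
Quinn Garcia | 2.33
Jack Smith | 2.57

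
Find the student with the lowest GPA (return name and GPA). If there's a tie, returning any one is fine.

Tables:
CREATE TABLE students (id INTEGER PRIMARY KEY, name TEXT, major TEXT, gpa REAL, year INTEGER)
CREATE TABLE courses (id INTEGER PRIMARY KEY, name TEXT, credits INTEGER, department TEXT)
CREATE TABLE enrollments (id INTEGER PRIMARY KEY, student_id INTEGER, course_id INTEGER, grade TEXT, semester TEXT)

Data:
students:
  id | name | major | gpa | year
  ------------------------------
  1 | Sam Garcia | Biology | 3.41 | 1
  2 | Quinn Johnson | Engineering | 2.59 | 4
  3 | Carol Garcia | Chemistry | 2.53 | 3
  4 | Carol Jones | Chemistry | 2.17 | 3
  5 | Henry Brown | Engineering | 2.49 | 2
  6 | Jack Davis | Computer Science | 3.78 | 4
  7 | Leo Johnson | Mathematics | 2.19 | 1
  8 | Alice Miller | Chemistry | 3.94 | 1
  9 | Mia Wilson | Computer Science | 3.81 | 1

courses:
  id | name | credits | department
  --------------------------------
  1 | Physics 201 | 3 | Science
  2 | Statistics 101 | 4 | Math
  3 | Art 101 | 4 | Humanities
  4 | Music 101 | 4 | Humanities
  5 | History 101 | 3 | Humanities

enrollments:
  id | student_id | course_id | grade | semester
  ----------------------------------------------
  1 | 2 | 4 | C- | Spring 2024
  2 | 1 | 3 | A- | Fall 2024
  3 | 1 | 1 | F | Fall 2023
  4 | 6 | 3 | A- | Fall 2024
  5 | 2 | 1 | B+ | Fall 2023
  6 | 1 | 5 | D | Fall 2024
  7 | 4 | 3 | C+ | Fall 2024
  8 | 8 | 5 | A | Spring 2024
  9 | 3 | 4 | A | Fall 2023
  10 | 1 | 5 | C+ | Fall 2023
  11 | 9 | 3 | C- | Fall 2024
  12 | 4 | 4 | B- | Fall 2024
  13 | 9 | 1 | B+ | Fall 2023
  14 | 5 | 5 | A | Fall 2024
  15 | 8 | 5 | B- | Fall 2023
SELECT name, gpa FROM students ORDER BY gpa ASC LIMIT 1

Execution result:
name | gpa
Carol Jones | 2.17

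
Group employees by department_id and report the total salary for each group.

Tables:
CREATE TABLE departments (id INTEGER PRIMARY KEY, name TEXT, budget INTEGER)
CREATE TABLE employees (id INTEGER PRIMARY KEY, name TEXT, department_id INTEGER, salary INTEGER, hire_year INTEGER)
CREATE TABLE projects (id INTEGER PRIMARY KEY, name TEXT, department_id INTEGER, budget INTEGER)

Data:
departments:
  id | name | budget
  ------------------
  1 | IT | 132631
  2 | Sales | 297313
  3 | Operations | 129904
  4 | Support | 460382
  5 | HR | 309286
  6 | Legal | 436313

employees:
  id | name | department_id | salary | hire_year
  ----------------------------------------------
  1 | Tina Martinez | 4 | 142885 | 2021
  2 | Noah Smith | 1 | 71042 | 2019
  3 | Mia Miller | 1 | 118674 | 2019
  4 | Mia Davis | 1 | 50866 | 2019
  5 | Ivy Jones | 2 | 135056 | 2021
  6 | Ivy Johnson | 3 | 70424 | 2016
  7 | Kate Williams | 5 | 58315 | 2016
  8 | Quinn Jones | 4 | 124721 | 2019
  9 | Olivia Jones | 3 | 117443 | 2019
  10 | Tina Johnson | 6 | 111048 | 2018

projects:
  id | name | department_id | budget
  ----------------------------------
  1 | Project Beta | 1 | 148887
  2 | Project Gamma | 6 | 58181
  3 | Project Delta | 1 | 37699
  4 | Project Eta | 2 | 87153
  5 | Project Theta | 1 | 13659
SELECT department_id, SUM(salary) AS sum_salary FROM employees GROUP BY department_id

Execution result:
department_id | sum_salary
1 | 240582
2 | 135056
3 | 187867
4 | 267606
5 | 58315
6 | 111048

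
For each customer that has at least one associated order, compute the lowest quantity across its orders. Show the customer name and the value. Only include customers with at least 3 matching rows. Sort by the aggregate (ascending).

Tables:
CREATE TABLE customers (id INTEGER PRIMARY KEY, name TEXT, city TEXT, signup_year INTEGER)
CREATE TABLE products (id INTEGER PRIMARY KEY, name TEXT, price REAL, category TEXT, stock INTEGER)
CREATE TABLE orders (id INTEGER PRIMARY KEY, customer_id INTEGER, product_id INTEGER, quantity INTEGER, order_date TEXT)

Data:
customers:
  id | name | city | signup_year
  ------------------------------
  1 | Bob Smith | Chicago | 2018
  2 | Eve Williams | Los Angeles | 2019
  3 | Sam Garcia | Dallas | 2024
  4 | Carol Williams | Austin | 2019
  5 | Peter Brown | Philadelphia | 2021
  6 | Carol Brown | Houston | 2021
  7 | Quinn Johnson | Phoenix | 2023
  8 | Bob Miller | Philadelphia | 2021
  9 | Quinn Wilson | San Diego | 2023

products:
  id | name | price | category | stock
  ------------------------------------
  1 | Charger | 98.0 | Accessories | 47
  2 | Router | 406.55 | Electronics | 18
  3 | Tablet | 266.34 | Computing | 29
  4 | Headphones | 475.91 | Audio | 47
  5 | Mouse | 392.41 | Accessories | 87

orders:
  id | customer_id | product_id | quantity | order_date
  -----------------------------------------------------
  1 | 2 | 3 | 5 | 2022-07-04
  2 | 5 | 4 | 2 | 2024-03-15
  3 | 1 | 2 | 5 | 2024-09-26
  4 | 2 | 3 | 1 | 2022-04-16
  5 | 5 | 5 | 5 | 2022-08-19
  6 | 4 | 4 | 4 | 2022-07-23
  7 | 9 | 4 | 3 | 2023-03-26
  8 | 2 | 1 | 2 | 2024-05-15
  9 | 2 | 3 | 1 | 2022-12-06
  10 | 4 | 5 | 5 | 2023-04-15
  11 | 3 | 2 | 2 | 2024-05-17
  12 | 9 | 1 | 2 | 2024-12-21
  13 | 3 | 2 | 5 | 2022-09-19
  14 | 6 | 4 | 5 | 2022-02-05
SELECT p.name, MIN(c.quantity) AS min_quantity FROM orders c JOIN customers p ON c.customer_id = p.id GROUP BY p.id, p.name HAVING COUNT(*) >= 3 ORDER BY min_quantity ASC

Execution result:
name | min_quantity
Eve Williams | 1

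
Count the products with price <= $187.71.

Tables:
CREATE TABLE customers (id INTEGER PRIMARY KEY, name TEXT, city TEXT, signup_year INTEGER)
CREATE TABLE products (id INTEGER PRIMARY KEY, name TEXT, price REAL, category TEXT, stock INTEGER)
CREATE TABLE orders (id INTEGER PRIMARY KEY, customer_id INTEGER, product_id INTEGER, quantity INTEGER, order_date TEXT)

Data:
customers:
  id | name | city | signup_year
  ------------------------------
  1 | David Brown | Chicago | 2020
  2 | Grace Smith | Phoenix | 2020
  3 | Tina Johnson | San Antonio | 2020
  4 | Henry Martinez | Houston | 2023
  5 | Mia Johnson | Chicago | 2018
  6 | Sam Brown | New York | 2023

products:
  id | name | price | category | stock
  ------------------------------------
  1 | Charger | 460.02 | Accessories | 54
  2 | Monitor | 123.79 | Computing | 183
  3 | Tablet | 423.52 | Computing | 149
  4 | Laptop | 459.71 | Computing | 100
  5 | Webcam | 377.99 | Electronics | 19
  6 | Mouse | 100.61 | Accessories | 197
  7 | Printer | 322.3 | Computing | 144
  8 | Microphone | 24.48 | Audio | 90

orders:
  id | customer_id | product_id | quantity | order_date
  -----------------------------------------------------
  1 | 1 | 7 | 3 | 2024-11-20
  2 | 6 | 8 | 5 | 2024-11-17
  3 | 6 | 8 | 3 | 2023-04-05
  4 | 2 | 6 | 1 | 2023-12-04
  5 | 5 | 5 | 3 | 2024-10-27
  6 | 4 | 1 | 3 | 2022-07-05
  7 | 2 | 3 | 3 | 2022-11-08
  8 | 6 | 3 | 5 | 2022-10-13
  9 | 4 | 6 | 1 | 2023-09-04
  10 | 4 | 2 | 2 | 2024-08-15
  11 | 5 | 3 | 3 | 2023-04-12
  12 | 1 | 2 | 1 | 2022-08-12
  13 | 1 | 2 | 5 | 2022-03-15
SELECT COUNT(*) FROM products WHERE price <= 187.71

Execution result:
3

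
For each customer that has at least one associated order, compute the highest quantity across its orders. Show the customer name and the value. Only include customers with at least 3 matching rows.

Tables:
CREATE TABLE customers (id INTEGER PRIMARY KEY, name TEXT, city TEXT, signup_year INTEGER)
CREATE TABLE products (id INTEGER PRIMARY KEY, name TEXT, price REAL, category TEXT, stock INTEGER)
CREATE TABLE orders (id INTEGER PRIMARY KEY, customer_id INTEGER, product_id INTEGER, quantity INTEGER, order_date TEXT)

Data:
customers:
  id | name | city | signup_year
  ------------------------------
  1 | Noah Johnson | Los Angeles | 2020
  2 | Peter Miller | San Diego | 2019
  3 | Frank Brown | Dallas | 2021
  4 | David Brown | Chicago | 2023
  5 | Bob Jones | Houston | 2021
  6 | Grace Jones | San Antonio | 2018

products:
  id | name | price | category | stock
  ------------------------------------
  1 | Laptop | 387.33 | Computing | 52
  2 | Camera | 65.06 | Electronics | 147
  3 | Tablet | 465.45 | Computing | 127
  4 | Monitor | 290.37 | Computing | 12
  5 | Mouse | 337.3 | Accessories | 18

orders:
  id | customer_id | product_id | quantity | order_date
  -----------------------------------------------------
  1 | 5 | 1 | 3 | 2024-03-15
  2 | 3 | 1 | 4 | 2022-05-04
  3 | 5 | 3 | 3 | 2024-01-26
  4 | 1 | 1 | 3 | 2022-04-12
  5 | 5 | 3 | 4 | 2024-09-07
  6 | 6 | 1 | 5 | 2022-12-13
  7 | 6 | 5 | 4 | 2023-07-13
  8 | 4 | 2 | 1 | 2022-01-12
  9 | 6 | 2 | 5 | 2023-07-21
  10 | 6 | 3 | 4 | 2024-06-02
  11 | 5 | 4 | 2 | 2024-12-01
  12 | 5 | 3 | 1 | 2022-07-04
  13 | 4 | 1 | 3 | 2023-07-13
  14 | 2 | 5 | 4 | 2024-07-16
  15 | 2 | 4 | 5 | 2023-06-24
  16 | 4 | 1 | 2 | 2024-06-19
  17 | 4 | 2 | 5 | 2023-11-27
SELECT p.name, MAX(c.quantity) AS max_quantity FROM orders c JOIN customers p ON c.customer_id = p.id GROUP BY p.id, p.name HAVING COUNT(*) >= 3

Execution result:
name | max_quantity
David Brown | 5
Bob Jones | 4
Grace Jones | 5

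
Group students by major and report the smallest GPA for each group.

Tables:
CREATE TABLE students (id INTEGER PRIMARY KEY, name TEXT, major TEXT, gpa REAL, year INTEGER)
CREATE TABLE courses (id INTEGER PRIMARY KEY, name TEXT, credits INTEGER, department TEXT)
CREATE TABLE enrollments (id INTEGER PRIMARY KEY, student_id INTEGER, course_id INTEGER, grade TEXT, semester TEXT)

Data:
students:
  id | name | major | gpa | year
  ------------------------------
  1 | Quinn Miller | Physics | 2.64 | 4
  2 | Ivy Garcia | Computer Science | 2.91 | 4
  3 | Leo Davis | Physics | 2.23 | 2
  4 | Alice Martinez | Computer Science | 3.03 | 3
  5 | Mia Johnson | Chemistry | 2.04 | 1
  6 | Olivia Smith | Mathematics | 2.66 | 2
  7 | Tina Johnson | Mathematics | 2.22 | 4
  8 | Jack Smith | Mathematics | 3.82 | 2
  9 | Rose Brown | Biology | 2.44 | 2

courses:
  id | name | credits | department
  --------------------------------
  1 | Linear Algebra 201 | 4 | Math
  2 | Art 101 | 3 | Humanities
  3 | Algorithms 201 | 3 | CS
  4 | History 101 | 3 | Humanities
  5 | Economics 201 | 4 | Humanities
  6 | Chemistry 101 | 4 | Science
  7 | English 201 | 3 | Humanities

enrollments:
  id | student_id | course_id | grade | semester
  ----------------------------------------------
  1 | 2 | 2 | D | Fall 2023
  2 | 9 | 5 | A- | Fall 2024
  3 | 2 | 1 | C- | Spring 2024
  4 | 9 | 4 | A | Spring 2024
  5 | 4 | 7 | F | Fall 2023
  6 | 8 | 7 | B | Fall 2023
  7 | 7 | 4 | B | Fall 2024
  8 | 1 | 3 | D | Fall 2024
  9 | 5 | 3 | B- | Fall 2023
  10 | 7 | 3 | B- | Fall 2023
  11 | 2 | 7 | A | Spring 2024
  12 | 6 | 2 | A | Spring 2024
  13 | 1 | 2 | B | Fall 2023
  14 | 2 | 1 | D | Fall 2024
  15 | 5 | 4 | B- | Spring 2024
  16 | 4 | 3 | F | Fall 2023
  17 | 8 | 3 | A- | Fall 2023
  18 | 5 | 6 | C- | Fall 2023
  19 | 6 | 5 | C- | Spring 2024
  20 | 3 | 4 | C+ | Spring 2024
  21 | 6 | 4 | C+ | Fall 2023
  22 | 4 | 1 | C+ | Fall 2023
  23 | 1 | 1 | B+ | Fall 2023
SELECT major, MIN(gpa) AS min_gpa FROM students GROUP BY major

Execution result:
major | min_gpa
Biology | 2.44
Chemistry | 2.04
Computer Science | 2.91
Mathematics | 2.22
Physics | 2.23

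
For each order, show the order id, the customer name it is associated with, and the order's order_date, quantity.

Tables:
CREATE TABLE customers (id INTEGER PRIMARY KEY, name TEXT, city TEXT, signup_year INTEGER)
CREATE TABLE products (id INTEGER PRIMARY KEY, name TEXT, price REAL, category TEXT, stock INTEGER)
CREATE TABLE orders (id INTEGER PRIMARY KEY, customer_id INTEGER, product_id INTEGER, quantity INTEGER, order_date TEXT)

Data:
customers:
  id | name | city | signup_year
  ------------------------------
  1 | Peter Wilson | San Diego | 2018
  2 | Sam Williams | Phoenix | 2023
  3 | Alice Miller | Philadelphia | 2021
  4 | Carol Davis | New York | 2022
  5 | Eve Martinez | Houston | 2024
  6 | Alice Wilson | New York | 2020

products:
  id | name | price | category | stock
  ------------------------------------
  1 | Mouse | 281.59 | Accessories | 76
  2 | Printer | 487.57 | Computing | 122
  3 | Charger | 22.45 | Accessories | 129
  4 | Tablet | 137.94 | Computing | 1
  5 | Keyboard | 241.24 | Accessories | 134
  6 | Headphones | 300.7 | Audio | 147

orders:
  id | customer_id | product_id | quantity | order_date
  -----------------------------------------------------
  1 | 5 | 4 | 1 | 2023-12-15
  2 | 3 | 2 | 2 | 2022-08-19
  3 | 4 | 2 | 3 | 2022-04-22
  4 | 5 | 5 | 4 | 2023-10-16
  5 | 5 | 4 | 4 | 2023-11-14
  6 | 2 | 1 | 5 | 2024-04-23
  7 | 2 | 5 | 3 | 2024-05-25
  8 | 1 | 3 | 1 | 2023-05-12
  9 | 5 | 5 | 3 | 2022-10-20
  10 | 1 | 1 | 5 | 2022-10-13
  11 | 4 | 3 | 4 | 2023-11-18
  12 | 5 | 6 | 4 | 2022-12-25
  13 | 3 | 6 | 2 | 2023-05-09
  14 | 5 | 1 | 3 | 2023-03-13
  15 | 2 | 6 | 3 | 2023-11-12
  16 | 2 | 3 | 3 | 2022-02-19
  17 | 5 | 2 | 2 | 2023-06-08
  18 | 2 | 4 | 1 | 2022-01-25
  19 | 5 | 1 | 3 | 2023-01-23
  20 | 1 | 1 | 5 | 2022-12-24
SELECT c.id, p.name AS customer, c.order_date, c.quantity FROM orders c JOIN customers p ON c.customer_id = p.id

Execution result:
id | customer | order_date | quantity
1 | Eve Martinez | 2023-12-15 | 1
2 | Alice Miller | 2022-08-19 | 2
3 | Carol Davis | 2022-04-22 | 3
4 | Eve Martinez | 2023-10-16 | 4
5 | Eve Martinez | 2023-11-14 | 4
6 | Sam Williams | 2024-04-23 | 5
7 | Sam Williams | 2024-05-25 | 3
8 | Peter Wilson | 2023-05-12 | 1
9 | Eve Martinez | 2022-10-20 | 3
10 | Peter Wilson | 2022-10-13 | 5
11 | Carol Davis | 2023-11-18 | 4
12 | Eve Martinez | 2022-12-25 | 4
13 | Alice Miller | 2023-05-09 | 2
14 | Eve Martinez | 2023-03-13 | 3
15 | Sam Williams | 2023-11-12 | 3
16 | Sam Williams | 2022-02-19 | 3
17 | Eve Martinez | 2023-06-08 | 2
18 | Sam Williams | 2022-01-25 | 1
19 | Eve Martinez | 2023-01-23 | 3
20 | Peter Wilson | 2022-12-24 | 5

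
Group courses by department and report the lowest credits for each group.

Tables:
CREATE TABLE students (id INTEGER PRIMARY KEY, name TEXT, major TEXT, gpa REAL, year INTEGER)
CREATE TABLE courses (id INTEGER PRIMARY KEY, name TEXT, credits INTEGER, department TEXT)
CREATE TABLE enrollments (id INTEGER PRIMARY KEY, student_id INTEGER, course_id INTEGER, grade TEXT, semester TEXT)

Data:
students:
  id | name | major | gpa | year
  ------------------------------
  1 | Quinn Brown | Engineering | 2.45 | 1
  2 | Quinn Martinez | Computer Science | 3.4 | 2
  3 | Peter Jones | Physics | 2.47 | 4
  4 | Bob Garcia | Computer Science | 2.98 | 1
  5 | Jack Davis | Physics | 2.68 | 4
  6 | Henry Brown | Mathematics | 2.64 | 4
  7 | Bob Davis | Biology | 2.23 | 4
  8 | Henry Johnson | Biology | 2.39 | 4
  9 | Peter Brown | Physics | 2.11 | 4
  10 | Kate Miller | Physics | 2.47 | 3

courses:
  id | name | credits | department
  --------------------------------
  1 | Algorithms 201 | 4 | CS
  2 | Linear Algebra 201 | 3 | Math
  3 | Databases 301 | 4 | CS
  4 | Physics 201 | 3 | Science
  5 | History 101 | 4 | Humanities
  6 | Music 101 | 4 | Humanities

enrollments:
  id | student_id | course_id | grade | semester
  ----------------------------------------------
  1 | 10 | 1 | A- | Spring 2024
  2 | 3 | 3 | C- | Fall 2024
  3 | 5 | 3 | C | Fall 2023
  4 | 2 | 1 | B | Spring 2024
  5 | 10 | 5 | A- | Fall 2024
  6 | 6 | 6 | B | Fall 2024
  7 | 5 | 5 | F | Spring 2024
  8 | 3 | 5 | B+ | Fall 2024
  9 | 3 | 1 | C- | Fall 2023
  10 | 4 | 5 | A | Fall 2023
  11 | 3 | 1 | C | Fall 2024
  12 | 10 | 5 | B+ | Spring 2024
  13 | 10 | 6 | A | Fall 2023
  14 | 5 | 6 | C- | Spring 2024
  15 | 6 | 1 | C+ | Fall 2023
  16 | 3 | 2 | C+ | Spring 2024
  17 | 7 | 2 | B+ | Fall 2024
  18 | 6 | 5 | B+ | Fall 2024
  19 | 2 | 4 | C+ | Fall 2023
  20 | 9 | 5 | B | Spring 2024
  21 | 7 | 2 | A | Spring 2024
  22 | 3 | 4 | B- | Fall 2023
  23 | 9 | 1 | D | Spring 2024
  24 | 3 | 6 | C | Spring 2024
SELECT department, MIN(credits) AS min_credits FROM courses GROUP BY department

Execution result:
department | min_credits
CS | 4
Humanities | 4
Math | 3
Science | 3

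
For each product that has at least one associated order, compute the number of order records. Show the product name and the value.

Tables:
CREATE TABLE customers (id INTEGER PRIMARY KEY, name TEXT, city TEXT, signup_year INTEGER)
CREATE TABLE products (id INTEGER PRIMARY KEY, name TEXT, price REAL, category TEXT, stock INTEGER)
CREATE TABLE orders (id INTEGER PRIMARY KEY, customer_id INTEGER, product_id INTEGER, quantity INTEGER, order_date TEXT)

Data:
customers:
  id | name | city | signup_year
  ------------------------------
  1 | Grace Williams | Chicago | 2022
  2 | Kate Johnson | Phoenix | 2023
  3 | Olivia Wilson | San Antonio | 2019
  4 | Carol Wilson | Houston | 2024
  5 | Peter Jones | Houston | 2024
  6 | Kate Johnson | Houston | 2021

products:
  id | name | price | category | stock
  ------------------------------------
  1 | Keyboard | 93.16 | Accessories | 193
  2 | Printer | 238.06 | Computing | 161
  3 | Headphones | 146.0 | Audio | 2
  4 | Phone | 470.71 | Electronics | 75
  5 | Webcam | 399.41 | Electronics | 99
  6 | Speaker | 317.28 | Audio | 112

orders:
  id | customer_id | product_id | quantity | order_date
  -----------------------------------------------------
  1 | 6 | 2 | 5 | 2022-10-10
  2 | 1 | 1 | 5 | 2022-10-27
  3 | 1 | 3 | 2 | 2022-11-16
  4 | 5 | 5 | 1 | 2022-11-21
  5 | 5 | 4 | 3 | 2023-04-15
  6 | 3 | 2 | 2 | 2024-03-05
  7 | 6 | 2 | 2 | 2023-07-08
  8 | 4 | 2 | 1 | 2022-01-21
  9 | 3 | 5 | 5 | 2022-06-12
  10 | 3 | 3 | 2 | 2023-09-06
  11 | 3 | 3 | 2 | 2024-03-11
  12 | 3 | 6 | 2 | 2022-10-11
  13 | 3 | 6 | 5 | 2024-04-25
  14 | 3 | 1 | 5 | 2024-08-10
SELECT p.name, COUNT(*) AS n FROM orders c JOIN products p ON c.product_id = p.id GROUP BY p.id, p.name

Execution result:
name | n
Keyboard | 2
Printer | 4
Headphones | 3
Phone | 1
Webcam | 2
Speaker | 2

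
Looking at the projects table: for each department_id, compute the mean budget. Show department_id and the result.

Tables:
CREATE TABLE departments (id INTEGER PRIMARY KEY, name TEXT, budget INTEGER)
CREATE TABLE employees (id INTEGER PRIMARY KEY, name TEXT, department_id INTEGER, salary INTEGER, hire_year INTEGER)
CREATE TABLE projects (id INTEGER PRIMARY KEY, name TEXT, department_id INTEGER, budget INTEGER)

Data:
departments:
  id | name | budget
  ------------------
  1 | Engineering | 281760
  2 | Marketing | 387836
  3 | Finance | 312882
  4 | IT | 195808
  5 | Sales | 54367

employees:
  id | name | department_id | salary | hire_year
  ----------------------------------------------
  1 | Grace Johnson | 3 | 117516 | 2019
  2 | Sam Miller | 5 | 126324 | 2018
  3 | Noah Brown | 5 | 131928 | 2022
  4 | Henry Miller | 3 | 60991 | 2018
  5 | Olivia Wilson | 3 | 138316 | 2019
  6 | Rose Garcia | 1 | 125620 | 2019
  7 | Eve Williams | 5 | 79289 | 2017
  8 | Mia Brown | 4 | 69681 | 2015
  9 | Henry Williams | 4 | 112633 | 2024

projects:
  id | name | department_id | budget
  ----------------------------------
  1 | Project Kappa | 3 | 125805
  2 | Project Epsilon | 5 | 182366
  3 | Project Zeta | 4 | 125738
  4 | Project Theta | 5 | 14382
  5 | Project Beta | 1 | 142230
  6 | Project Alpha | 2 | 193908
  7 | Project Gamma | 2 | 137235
SELECT department_id, AVG(budget) AS avg_budget FROM projects GROUP BY department_id

Execution result:
department_id | avg_budget
1 | 142230.00
2 | 165571.50
3 | 125805.00
4 | 125738.00
5 | 98374.00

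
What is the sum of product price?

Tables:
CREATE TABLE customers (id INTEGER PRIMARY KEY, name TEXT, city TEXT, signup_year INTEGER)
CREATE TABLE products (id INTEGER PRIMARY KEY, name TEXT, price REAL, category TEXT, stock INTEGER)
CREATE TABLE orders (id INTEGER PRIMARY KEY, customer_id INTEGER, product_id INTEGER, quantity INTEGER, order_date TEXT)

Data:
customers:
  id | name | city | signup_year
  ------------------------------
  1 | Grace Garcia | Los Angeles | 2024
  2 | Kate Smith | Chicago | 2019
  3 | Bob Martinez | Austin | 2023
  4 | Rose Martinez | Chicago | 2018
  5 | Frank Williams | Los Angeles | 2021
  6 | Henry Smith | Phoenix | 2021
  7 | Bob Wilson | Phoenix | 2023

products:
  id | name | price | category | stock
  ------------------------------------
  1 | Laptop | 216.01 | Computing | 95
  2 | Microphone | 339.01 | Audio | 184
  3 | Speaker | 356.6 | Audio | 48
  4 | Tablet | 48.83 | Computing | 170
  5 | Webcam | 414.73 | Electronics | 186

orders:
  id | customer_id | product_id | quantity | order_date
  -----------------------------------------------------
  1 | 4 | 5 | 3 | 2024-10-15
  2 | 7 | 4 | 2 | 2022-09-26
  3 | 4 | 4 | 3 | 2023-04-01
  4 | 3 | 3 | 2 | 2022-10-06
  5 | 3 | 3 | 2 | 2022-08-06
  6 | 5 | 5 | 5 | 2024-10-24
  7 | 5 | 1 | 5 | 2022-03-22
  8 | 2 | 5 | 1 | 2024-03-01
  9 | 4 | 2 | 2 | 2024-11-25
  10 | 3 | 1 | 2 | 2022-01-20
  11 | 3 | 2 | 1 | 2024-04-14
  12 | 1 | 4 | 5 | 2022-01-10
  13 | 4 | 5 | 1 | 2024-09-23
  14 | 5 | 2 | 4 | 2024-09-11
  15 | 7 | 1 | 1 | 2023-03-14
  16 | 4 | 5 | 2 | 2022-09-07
SELECT SUM(price) FROM products

Execution result:
1375.18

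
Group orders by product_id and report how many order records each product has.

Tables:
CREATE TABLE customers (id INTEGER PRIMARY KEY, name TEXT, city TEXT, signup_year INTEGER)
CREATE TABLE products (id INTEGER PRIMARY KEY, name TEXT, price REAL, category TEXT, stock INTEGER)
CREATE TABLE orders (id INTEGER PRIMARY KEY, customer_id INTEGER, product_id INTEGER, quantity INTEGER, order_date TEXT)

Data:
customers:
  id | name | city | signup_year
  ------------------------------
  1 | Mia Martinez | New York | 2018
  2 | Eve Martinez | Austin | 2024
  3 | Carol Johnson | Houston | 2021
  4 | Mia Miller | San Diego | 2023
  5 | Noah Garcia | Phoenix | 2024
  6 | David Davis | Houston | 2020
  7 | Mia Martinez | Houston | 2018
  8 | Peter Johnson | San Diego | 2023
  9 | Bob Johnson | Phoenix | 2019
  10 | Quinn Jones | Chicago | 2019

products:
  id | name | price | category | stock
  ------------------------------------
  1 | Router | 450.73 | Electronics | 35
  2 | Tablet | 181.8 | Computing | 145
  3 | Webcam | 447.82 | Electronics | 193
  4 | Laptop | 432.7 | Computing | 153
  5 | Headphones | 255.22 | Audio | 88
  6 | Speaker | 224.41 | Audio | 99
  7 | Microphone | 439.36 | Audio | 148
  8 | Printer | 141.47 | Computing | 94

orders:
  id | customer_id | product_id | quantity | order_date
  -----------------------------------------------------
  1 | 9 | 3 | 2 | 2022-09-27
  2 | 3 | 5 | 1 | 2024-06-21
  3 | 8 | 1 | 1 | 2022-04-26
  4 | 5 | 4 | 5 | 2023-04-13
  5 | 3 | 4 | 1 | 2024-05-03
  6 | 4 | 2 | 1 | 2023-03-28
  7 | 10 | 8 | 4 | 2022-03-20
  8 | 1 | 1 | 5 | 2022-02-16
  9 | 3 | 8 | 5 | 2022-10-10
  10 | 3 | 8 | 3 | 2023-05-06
SELECT product_id, COUNT(*) AS order_count FROM orders GROUP BY product_id

Execution result:
product_id | order_count
1 | 2
2 | 1
3 | 1
4 | 2
5 | 1
8 | 3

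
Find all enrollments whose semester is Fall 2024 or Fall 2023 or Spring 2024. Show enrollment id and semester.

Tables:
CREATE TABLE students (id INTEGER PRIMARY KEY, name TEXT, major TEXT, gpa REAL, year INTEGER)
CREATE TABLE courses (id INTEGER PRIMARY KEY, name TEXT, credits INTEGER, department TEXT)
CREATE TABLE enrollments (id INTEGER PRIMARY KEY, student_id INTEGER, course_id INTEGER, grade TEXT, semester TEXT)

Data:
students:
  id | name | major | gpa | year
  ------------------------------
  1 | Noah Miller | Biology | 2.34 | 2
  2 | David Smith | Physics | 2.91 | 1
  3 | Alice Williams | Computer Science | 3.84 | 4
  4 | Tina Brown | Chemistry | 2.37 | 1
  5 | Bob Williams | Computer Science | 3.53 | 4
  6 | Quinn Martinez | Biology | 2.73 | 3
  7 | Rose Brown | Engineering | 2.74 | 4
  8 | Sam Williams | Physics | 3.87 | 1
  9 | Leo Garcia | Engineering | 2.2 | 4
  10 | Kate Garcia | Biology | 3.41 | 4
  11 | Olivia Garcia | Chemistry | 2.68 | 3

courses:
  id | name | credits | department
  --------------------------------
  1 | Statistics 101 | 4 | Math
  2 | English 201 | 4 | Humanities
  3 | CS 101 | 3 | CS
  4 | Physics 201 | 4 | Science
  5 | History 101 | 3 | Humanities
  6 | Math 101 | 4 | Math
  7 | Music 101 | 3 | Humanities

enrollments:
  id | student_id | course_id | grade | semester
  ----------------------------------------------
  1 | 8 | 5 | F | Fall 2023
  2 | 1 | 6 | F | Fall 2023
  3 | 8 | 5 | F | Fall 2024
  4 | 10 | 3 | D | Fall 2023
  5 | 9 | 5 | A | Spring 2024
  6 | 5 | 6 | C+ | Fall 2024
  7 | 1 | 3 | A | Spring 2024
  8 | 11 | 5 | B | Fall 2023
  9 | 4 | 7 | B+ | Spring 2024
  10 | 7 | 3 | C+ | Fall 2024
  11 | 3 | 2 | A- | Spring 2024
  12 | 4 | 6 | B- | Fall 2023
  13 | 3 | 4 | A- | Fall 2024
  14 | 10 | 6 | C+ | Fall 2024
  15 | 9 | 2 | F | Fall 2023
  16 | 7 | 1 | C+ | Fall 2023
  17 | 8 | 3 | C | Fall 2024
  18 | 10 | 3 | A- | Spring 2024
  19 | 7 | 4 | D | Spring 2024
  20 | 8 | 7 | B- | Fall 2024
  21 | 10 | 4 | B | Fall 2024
SELECT id, semester FROM enrollments WHERE semester IN ('Fall 2024', 'Fall 2023', 'Spring 2024')

Execution result:
id | semester
1 | Fall 2023
2 | Fall 2023
3 | Fall 2024
4 | Fall 2023
5 | Spring 2024
6 | Fall 2024
7 | Spring 2024
8 | Fall 2023
9 | Spring 2024
10 | Fall 2024
11 | Spring 2024
12 | Fall 2023
13 | Fall 2024
14 | Fall 2024
15 | Fall 2023
16 | Fall 2023
17 | Fall 2024
18 | Spring 2024
19 | Spring 2024
20 | Fall 2024
21 | Fall 2024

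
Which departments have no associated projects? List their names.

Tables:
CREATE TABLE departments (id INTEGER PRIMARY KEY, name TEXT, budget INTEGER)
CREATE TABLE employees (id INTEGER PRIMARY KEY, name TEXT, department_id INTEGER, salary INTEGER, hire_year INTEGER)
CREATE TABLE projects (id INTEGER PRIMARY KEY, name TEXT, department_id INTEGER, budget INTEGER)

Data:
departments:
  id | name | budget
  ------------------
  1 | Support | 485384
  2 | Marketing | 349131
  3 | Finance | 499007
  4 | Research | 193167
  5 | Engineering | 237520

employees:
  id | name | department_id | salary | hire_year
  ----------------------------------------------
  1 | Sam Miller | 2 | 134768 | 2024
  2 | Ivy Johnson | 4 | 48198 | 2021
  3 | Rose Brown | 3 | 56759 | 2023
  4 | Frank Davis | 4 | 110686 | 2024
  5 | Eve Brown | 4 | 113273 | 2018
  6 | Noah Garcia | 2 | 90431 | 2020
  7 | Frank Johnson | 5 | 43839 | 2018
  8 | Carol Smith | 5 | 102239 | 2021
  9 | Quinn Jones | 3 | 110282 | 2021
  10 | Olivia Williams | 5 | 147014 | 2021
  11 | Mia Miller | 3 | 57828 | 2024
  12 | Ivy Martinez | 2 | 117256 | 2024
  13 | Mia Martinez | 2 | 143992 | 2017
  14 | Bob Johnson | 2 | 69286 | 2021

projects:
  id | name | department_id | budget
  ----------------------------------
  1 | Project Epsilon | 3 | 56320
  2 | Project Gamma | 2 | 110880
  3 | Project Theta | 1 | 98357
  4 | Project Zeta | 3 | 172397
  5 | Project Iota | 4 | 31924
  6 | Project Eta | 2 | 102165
SELECT p.name FROM departments p LEFT JOIN projects c ON c.department_id = p.id WHERE c.id IS NULL

Execution result:
Engineering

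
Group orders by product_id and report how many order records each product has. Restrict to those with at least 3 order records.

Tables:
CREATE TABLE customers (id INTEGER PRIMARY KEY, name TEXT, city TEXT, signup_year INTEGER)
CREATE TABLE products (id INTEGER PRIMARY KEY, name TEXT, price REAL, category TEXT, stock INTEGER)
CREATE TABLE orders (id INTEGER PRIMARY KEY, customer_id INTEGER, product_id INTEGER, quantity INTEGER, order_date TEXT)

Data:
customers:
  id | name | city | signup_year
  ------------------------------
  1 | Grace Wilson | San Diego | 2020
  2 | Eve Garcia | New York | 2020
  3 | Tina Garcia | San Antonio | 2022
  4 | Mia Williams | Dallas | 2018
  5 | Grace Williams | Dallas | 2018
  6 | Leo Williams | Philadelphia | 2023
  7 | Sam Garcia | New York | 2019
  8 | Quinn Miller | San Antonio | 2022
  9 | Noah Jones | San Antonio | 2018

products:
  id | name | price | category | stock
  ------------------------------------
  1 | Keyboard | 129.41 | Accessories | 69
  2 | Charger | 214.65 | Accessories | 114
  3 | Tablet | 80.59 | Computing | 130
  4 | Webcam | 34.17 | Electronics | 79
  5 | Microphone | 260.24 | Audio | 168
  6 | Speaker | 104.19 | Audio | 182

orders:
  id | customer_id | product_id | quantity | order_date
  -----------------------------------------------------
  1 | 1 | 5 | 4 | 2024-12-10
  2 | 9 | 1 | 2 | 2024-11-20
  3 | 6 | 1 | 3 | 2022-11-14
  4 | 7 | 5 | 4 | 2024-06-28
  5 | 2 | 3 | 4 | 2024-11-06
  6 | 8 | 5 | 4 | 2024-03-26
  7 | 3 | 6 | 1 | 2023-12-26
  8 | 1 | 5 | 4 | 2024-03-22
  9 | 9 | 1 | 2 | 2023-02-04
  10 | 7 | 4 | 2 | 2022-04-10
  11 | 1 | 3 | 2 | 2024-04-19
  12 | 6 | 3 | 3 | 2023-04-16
SELECT product_id, COUNT(*) AS order_count FROM orders GROUP BY product_id HAVING COUNT(*) >= 3

Execution result:
product_id | order_count
1 | 3
3 | 3
5 | 4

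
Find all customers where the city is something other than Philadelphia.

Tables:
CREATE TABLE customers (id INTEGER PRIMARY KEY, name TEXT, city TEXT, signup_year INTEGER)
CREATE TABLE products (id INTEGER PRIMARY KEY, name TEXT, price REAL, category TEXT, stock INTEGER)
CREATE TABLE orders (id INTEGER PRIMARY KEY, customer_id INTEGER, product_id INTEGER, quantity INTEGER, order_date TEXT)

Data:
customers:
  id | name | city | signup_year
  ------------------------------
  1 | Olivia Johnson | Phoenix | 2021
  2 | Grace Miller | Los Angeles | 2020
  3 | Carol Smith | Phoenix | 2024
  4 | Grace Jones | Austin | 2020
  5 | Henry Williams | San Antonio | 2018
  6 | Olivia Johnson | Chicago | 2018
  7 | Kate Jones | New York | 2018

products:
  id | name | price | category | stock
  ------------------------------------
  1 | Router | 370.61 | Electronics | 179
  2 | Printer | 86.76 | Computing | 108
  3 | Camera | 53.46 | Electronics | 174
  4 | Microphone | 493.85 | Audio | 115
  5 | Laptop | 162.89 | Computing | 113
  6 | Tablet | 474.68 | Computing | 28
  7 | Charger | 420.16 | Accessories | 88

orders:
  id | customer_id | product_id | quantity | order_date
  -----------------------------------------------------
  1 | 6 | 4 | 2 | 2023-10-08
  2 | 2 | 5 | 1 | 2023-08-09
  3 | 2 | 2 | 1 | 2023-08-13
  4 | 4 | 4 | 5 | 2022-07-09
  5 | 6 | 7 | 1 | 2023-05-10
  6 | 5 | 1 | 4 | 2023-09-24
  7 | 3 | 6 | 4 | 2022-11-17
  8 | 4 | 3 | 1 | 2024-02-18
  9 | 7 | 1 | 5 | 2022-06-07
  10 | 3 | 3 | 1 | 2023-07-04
SELECT name, city FROM customers WHERE city <> 'Philadelphia'

Execution result:
name | city
Olivia Johnson | Phoenix
Grace Miller | Los Angeles
Carol Smith | Phoenix
Grace Jones | Austin
Henry Williams | San Antonio
Olivia Johnson | Chicago
Kate Jones | New York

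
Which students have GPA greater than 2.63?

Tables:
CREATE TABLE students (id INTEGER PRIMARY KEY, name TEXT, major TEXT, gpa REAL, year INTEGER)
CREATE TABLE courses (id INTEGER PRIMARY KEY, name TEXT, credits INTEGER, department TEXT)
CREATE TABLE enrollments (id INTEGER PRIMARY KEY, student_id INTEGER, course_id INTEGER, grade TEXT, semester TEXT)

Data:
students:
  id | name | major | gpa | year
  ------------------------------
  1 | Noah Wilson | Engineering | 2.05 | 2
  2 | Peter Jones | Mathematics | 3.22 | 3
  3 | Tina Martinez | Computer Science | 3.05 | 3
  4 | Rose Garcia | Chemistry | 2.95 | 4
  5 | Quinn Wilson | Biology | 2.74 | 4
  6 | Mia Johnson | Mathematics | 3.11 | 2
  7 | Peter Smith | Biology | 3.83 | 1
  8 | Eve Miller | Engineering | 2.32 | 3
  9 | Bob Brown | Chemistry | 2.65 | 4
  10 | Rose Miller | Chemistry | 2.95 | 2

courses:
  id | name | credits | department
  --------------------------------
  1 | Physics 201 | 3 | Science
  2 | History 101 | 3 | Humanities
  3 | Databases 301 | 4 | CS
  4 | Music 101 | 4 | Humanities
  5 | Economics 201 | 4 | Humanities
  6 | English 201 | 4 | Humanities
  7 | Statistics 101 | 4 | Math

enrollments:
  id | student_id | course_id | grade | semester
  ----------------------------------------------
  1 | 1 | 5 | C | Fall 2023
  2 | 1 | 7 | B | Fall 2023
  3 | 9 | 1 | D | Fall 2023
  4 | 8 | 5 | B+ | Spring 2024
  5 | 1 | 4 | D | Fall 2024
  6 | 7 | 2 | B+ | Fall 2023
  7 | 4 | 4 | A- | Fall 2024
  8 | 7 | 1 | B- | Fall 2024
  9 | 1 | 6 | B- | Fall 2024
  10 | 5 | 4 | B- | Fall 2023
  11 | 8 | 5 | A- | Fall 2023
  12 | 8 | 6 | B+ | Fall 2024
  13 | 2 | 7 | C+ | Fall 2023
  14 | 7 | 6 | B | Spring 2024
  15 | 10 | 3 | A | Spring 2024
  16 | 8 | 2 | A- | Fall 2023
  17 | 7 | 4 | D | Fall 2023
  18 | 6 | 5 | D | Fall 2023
SELECT name, gpa FROM students WHERE gpa > 2.63

Execution result:
name | gpa
Peter Jones | 3.22
Tina Martinez | 3.05
Rose Garcia | 2.95
Quinn Wilson | 2.74
Mia Johnson | 3.11
Peter Smith | 3.83
Bob Brown | 2.65
Rose Miller | 2.95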